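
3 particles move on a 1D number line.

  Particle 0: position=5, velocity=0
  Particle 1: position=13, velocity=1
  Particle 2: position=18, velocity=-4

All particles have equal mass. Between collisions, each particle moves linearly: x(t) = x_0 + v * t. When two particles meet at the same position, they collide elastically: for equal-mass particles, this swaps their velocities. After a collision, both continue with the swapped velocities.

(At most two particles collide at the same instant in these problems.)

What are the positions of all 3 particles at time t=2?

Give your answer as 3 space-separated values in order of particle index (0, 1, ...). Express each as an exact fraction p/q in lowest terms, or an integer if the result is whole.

Collision at t=1: particles 1 and 2 swap velocities; positions: p0=5 p1=14 p2=14; velocities now: v0=0 v1=-4 v2=1
Advance to t=2 (no further collisions before then); velocities: v0=0 v1=-4 v2=1; positions = 5 10 15

Answer: 5 10 15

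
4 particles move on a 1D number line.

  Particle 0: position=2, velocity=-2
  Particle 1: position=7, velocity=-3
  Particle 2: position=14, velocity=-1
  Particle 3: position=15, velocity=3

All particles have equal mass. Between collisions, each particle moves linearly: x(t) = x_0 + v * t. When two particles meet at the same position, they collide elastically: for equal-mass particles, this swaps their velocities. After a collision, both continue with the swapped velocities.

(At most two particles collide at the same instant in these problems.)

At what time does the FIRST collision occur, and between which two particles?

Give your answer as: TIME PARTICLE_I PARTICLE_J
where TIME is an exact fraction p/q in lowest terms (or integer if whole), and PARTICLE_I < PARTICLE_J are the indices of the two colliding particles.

Pair (0,1): pos 2,7 vel -2,-3 -> gap=5, closing at 1/unit, collide at t=5
Pair (1,2): pos 7,14 vel -3,-1 -> not approaching (rel speed -2 <= 0)
Pair (2,3): pos 14,15 vel -1,3 -> not approaching (rel speed -4 <= 0)
Earliest collision: t=5 between 0 and 1

Answer: 5 0 1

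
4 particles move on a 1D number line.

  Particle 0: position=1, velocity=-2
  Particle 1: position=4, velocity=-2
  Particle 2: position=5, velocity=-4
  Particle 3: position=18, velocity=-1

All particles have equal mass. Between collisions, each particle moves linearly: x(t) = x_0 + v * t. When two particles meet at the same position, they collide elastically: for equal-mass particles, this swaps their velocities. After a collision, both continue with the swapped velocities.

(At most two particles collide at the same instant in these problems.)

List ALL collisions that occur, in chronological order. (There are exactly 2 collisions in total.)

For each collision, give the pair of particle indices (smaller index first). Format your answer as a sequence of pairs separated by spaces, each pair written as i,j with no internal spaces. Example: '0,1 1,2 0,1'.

Collision at t=1/2: particles 1 and 2 swap velocities; positions: p0=0 p1=3 p2=3 p3=35/2; velocities now: v0=-2 v1=-4 v2=-2 v3=-1
Collision at t=2: particles 0 and 1 swap velocities; positions: p0=-3 p1=-3 p2=0 p3=16; velocities now: v0=-4 v1=-2 v2=-2 v3=-1

Answer: 1,2 0,1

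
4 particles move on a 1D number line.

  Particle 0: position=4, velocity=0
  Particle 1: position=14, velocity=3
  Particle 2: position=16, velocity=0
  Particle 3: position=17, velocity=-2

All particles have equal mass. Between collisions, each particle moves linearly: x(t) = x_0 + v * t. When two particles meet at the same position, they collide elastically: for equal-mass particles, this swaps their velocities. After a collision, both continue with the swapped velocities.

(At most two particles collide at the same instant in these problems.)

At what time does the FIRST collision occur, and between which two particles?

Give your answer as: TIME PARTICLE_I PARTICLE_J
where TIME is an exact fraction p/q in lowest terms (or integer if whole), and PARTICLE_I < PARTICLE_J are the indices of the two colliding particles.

Pair (0,1): pos 4,14 vel 0,3 -> not approaching (rel speed -3 <= 0)
Pair (1,2): pos 14,16 vel 3,0 -> gap=2, closing at 3/unit, collide at t=2/3
Pair (2,3): pos 16,17 vel 0,-2 -> gap=1, closing at 2/unit, collide at t=1/2
Earliest collision: t=1/2 between 2 and 3

Answer: 1/2 2 3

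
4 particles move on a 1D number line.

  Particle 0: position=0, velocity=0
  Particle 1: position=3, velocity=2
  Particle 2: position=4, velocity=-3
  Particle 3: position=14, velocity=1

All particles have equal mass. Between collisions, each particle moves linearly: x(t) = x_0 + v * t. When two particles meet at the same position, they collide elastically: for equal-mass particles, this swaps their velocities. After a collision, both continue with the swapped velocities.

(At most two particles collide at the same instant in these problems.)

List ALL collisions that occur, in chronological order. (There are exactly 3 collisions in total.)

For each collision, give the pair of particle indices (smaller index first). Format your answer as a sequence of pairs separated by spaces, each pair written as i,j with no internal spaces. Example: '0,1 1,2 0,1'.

Answer: 1,2 0,1 2,3

Derivation:
Collision at t=1/5: particles 1 and 2 swap velocities; positions: p0=0 p1=17/5 p2=17/5 p3=71/5; velocities now: v0=0 v1=-3 v2=2 v3=1
Collision at t=4/3: particles 0 and 1 swap velocities; positions: p0=0 p1=0 p2=17/3 p3=46/3; velocities now: v0=-3 v1=0 v2=2 v3=1
Collision at t=11: particles 2 and 3 swap velocities; positions: p0=-29 p1=0 p2=25 p3=25; velocities now: v0=-3 v1=0 v2=1 v3=2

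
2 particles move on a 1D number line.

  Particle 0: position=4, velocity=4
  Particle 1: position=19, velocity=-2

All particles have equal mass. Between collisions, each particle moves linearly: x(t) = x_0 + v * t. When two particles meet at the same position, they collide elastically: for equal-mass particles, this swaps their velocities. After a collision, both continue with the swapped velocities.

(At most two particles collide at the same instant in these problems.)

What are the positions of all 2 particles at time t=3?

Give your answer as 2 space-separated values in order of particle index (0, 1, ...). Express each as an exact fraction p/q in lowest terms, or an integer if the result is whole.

Collision at t=5/2: particles 0 and 1 swap velocities; positions: p0=14 p1=14; velocities now: v0=-2 v1=4
Advance to t=3 (no further collisions before then); velocities: v0=-2 v1=4; positions = 13 16

Answer: 13 16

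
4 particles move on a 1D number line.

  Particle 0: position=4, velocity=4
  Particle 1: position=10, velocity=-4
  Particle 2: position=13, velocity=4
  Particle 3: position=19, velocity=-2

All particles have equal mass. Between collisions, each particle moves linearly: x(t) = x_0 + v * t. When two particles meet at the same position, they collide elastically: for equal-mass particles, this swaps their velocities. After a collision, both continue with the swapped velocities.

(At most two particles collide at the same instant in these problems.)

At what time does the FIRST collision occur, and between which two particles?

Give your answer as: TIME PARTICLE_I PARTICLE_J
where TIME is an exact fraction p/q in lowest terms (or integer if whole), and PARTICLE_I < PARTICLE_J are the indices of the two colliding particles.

Pair (0,1): pos 4,10 vel 4,-4 -> gap=6, closing at 8/unit, collide at t=3/4
Pair (1,2): pos 10,13 vel -4,4 -> not approaching (rel speed -8 <= 0)
Pair (2,3): pos 13,19 vel 4,-2 -> gap=6, closing at 6/unit, collide at t=1
Earliest collision: t=3/4 between 0 and 1

Answer: 3/4 0 1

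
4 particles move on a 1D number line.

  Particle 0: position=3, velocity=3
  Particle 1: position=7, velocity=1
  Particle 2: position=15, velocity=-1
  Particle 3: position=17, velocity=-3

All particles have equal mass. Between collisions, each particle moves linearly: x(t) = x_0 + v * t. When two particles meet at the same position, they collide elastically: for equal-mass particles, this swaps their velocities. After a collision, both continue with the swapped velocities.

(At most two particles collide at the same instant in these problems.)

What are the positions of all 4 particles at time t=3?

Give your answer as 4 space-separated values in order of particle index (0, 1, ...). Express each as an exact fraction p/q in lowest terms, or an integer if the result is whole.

Answer: 8 10 12 12

Derivation:
Collision at t=1: particles 2 and 3 swap velocities; positions: p0=6 p1=8 p2=14 p3=14; velocities now: v0=3 v1=1 v2=-3 v3=-1
Collision at t=2: particles 0 and 1 swap velocities; positions: p0=9 p1=9 p2=11 p3=13; velocities now: v0=1 v1=3 v2=-3 v3=-1
Collision at t=7/3: particles 1 and 2 swap velocities; positions: p0=28/3 p1=10 p2=10 p3=38/3; velocities now: v0=1 v1=-3 v2=3 v3=-1
Collision at t=5/2: particles 0 and 1 swap velocities; positions: p0=19/2 p1=19/2 p2=21/2 p3=25/2; velocities now: v0=-3 v1=1 v2=3 v3=-1
Collision at t=3: particles 2 and 3 swap velocities; positions: p0=8 p1=10 p2=12 p3=12; velocities now: v0=-3 v1=1 v2=-1 v3=3
Advance to t=3 (no further collisions before then); velocities: v0=-3 v1=1 v2=-1 v3=3; positions = 8 10 12 12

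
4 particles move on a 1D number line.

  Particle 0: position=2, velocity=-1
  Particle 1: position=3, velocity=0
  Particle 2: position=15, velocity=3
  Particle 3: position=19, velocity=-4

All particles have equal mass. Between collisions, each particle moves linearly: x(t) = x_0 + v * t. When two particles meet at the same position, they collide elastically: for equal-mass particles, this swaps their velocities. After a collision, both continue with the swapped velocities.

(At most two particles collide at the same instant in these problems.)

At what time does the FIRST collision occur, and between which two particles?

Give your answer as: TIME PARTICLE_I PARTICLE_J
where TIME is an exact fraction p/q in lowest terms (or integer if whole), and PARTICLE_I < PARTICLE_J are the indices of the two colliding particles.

Answer: 4/7 2 3

Derivation:
Pair (0,1): pos 2,3 vel -1,0 -> not approaching (rel speed -1 <= 0)
Pair (1,2): pos 3,15 vel 0,3 -> not approaching (rel speed -3 <= 0)
Pair (2,3): pos 15,19 vel 3,-4 -> gap=4, closing at 7/unit, collide at t=4/7
Earliest collision: t=4/7 between 2 and 3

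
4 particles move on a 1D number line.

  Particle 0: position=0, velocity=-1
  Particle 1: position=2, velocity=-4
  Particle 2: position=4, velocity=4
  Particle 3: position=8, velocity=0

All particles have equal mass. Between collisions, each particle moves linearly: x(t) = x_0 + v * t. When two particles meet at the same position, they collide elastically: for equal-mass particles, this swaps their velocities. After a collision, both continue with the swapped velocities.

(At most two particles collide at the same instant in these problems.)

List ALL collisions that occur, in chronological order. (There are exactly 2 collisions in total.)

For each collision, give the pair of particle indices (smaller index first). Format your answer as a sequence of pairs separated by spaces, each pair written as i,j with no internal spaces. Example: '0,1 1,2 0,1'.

Answer: 0,1 2,3

Derivation:
Collision at t=2/3: particles 0 and 1 swap velocities; positions: p0=-2/3 p1=-2/3 p2=20/3 p3=8; velocities now: v0=-4 v1=-1 v2=4 v3=0
Collision at t=1: particles 2 and 3 swap velocities; positions: p0=-2 p1=-1 p2=8 p3=8; velocities now: v0=-4 v1=-1 v2=0 v3=4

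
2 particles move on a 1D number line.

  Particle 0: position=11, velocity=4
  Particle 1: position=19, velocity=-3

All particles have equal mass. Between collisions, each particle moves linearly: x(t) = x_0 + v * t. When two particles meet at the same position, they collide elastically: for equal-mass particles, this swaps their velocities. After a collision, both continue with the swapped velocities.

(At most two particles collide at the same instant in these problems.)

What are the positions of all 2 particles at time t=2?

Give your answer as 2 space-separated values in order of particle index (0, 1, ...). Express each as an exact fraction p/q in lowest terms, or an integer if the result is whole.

Answer: 13 19

Derivation:
Collision at t=8/7: particles 0 and 1 swap velocities; positions: p0=109/7 p1=109/7; velocities now: v0=-3 v1=4
Advance to t=2 (no further collisions before then); velocities: v0=-3 v1=4; positions = 13 19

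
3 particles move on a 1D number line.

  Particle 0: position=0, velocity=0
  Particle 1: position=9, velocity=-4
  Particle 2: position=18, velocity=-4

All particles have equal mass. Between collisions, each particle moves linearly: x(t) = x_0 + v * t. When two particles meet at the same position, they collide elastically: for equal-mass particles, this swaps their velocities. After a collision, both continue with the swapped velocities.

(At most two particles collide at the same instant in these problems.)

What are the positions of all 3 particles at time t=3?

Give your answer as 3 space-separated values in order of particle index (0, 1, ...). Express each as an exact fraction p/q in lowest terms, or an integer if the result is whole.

Collision at t=9/4: particles 0 and 1 swap velocities; positions: p0=0 p1=0 p2=9; velocities now: v0=-4 v1=0 v2=-4
Advance to t=3 (no further collisions before then); velocities: v0=-4 v1=0 v2=-4; positions = -3 0 6

Answer: -3 0 6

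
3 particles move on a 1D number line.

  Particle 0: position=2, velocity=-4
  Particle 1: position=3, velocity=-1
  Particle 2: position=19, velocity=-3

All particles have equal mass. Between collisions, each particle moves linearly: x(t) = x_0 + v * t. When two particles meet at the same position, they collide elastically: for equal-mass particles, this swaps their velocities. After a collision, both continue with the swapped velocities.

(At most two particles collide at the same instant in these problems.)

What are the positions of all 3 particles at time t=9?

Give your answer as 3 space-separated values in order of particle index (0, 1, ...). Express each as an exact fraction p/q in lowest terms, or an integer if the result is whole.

Answer: -34 -8 -6

Derivation:
Collision at t=8: particles 1 and 2 swap velocities; positions: p0=-30 p1=-5 p2=-5; velocities now: v0=-4 v1=-3 v2=-1
Advance to t=9 (no further collisions before then); velocities: v0=-4 v1=-3 v2=-1; positions = -34 -8 -6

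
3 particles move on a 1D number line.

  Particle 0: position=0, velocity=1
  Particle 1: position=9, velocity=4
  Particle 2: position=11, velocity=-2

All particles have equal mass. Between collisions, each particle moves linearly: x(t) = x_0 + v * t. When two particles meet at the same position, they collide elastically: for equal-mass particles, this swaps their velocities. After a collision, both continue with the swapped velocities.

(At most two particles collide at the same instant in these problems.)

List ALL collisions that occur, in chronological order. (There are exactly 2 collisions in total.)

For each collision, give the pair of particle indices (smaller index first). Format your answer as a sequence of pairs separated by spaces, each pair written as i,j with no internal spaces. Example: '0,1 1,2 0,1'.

Answer: 1,2 0,1

Derivation:
Collision at t=1/3: particles 1 and 2 swap velocities; positions: p0=1/3 p1=31/3 p2=31/3; velocities now: v0=1 v1=-2 v2=4
Collision at t=11/3: particles 0 and 1 swap velocities; positions: p0=11/3 p1=11/3 p2=71/3; velocities now: v0=-2 v1=1 v2=4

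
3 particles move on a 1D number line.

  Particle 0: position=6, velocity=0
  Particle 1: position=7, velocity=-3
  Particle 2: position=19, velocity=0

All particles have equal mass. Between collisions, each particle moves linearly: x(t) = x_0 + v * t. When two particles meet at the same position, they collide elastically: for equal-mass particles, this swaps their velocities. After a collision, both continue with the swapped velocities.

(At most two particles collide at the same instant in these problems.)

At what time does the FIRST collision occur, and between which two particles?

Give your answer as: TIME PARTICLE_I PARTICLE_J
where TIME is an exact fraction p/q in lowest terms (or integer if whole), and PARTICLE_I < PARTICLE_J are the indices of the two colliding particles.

Answer: 1/3 0 1

Derivation:
Pair (0,1): pos 6,7 vel 0,-3 -> gap=1, closing at 3/unit, collide at t=1/3
Pair (1,2): pos 7,19 vel -3,0 -> not approaching (rel speed -3 <= 0)
Earliest collision: t=1/3 between 0 and 1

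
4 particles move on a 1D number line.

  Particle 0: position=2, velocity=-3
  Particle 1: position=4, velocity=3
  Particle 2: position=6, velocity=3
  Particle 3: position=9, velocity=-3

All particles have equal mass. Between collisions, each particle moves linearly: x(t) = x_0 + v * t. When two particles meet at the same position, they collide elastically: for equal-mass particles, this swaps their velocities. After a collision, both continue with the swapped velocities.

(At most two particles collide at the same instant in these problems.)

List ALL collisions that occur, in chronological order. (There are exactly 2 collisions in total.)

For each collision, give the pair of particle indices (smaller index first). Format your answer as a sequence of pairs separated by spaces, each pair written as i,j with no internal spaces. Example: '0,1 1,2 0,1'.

Answer: 2,3 1,2

Derivation:
Collision at t=1/2: particles 2 and 3 swap velocities; positions: p0=1/2 p1=11/2 p2=15/2 p3=15/2; velocities now: v0=-3 v1=3 v2=-3 v3=3
Collision at t=5/6: particles 1 and 2 swap velocities; positions: p0=-1/2 p1=13/2 p2=13/2 p3=17/2; velocities now: v0=-3 v1=-3 v2=3 v3=3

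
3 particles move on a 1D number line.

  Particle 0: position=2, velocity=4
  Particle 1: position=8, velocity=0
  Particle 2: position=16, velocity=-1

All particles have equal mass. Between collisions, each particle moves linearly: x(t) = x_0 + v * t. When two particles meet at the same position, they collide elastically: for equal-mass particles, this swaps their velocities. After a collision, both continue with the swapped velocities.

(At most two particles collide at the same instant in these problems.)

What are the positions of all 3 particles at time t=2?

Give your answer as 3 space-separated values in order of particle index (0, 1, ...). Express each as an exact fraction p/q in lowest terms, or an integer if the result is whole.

Answer: 8 10 14

Derivation:
Collision at t=3/2: particles 0 and 1 swap velocities; positions: p0=8 p1=8 p2=29/2; velocities now: v0=0 v1=4 v2=-1
Advance to t=2 (no further collisions before then); velocities: v0=0 v1=4 v2=-1; positions = 8 10 14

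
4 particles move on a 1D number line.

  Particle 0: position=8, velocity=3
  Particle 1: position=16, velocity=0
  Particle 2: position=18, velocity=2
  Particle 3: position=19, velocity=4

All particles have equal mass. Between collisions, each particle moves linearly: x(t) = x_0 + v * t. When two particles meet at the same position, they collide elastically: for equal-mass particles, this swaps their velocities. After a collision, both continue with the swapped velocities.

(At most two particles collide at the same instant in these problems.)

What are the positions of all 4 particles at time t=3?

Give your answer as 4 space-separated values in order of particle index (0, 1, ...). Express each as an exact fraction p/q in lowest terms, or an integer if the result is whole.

Answer: 16 17 24 31

Derivation:
Collision at t=8/3: particles 0 and 1 swap velocities; positions: p0=16 p1=16 p2=70/3 p3=89/3; velocities now: v0=0 v1=3 v2=2 v3=4
Advance to t=3 (no further collisions before then); velocities: v0=0 v1=3 v2=2 v3=4; positions = 16 17 24 31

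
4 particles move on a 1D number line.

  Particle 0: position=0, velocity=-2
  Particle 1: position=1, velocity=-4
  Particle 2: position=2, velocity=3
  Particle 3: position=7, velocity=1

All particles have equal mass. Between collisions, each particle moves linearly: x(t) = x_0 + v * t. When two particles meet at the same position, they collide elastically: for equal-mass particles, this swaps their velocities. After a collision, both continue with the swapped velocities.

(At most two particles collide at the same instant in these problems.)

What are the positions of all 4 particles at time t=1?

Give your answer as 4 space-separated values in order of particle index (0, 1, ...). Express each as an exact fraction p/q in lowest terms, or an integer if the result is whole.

Collision at t=1/2: particles 0 and 1 swap velocities; positions: p0=-1 p1=-1 p2=7/2 p3=15/2; velocities now: v0=-4 v1=-2 v2=3 v3=1
Advance to t=1 (no further collisions before then); velocities: v0=-4 v1=-2 v2=3 v3=1; positions = -3 -2 5 8

Answer: -3 -2 5 8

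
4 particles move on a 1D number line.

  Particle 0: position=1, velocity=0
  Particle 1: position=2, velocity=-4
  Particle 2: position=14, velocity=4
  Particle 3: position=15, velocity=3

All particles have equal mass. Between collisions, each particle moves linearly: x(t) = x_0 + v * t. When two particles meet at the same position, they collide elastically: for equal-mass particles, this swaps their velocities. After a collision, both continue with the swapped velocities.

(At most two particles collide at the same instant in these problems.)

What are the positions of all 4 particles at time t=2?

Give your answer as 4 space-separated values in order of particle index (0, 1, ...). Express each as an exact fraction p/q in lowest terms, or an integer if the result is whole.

Answer: -6 1 21 22

Derivation:
Collision at t=1/4: particles 0 and 1 swap velocities; positions: p0=1 p1=1 p2=15 p3=63/4; velocities now: v0=-4 v1=0 v2=4 v3=3
Collision at t=1: particles 2 and 3 swap velocities; positions: p0=-2 p1=1 p2=18 p3=18; velocities now: v0=-4 v1=0 v2=3 v3=4
Advance to t=2 (no further collisions before then); velocities: v0=-4 v1=0 v2=3 v3=4; positions = -6 1 21 22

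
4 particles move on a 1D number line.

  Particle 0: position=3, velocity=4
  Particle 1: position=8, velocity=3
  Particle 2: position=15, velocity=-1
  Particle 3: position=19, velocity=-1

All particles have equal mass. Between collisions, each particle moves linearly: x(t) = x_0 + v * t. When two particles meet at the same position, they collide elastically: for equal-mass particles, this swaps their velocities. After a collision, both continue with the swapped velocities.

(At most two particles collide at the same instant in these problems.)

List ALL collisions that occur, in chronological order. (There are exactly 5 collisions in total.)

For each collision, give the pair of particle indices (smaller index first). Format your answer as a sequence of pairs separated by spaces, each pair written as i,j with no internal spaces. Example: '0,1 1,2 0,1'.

Collision at t=7/4: particles 1 and 2 swap velocities; positions: p0=10 p1=53/4 p2=53/4 p3=69/4; velocities now: v0=4 v1=-1 v2=3 v3=-1
Collision at t=12/5: particles 0 and 1 swap velocities; positions: p0=63/5 p1=63/5 p2=76/5 p3=83/5; velocities now: v0=-1 v1=4 v2=3 v3=-1
Collision at t=11/4: particles 2 and 3 swap velocities; positions: p0=49/4 p1=14 p2=65/4 p3=65/4; velocities now: v0=-1 v1=4 v2=-1 v3=3
Collision at t=16/5: particles 1 and 2 swap velocities; positions: p0=59/5 p1=79/5 p2=79/5 p3=88/5; velocities now: v0=-1 v1=-1 v2=4 v3=3
Collision at t=5: particles 2 and 3 swap velocities; positions: p0=10 p1=14 p2=23 p3=23; velocities now: v0=-1 v1=-1 v2=3 v3=4

Answer: 1,2 0,1 2,3 1,2 2,3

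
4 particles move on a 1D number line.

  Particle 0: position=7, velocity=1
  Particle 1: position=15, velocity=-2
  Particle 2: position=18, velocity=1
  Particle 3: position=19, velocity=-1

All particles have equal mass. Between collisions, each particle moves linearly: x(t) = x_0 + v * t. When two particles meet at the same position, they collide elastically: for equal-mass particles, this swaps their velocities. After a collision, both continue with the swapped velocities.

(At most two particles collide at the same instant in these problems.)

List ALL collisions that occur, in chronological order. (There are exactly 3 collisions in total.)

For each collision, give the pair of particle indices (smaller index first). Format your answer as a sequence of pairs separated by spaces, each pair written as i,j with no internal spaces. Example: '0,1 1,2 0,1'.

Answer: 2,3 0,1 1,2

Derivation:
Collision at t=1/2: particles 2 and 3 swap velocities; positions: p0=15/2 p1=14 p2=37/2 p3=37/2; velocities now: v0=1 v1=-2 v2=-1 v3=1
Collision at t=8/3: particles 0 and 1 swap velocities; positions: p0=29/3 p1=29/3 p2=49/3 p3=62/3; velocities now: v0=-2 v1=1 v2=-1 v3=1
Collision at t=6: particles 1 and 2 swap velocities; positions: p0=3 p1=13 p2=13 p3=24; velocities now: v0=-2 v1=-1 v2=1 v3=1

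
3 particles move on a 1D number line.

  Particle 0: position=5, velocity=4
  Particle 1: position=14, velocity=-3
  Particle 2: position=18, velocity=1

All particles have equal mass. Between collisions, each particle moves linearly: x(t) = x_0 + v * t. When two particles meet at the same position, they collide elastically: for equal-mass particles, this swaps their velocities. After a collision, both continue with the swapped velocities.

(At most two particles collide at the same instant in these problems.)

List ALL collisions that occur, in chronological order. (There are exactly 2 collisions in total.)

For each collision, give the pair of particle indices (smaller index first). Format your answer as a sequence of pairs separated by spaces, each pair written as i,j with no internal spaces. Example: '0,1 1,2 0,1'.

Collision at t=9/7: particles 0 and 1 swap velocities; positions: p0=71/7 p1=71/7 p2=135/7; velocities now: v0=-3 v1=4 v2=1
Collision at t=13/3: particles 1 and 2 swap velocities; positions: p0=1 p1=67/3 p2=67/3; velocities now: v0=-3 v1=1 v2=4

Answer: 0,1 1,2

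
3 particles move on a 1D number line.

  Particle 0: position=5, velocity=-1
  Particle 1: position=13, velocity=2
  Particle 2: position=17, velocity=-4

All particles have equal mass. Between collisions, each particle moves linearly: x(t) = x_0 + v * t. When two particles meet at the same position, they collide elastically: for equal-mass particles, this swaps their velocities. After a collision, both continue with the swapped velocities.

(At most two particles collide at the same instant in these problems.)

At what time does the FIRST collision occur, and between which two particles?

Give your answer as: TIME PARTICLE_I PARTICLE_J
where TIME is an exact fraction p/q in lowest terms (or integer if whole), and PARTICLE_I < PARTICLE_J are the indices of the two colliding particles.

Answer: 2/3 1 2

Derivation:
Pair (0,1): pos 5,13 vel -1,2 -> not approaching (rel speed -3 <= 0)
Pair (1,2): pos 13,17 vel 2,-4 -> gap=4, closing at 6/unit, collide at t=2/3
Earliest collision: t=2/3 between 1 and 2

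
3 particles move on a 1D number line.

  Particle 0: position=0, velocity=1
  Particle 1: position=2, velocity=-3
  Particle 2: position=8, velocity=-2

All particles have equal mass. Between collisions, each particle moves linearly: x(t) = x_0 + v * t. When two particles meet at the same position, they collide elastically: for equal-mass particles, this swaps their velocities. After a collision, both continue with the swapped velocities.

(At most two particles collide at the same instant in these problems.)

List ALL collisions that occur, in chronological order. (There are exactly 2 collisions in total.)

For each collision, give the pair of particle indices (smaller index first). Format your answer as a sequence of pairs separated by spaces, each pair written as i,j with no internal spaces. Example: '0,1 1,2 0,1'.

Answer: 0,1 1,2

Derivation:
Collision at t=1/2: particles 0 and 1 swap velocities; positions: p0=1/2 p1=1/2 p2=7; velocities now: v0=-3 v1=1 v2=-2
Collision at t=8/3: particles 1 and 2 swap velocities; positions: p0=-6 p1=8/3 p2=8/3; velocities now: v0=-3 v1=-2 v2=1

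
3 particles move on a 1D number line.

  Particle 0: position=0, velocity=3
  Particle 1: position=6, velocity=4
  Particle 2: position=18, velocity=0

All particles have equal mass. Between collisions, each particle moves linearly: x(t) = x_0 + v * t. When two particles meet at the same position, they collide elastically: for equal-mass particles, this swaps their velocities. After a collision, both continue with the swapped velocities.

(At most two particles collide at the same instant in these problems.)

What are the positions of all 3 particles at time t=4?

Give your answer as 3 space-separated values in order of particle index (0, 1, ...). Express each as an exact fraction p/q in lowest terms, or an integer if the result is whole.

Collision at t=3: particles 1 and 2 swap velocities; positions: p0=9 p1=18 p2=18; velocities now: v0=3 v1=0 v2=4
Advance to t=4 (no further collisions before then); velocities: v0=3 v1=0 v2=4; positions = 12 18 22

Answer: 12 18 22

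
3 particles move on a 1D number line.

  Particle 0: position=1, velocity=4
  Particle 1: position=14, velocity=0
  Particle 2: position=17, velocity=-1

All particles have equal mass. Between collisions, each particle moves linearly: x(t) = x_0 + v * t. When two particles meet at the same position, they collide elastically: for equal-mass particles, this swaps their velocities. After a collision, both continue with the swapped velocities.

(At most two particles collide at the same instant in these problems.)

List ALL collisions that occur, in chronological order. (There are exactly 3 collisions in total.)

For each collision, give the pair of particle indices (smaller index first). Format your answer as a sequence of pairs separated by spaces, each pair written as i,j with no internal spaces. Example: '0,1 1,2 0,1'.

Collision at t=3: particles 1 and 2 swap velocities; positions: p0=13 p1=14 p2=14; velocities now: v0=4 v1=-1 v2=0
Collision at t=16/5: particles 0 and 1 swap velocities; positions: p0=69/5 p1=69/5 p2=14; velocities now: v0=-1 v1=4 v2=0
Collision at t=13/4: particles 1 and 2 swap velocities; positions: p0=55/4 p1=14 p2=14; velocities now: v0=-1 v1=0 v2=4

Answer: 1,2 0,1 1,2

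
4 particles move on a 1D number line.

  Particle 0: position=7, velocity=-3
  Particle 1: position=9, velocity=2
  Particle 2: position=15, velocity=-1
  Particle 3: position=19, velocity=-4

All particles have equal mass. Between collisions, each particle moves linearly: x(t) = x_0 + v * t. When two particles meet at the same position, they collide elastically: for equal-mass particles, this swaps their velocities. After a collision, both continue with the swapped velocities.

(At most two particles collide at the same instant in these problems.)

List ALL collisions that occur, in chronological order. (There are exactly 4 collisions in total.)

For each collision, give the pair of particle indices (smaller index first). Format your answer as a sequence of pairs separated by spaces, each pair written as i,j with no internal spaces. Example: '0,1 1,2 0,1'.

Collision at t=4/3: particles 2 and 3 swap velocities; positions: p0=3 p1=35/3 p2=41/3 p3=41/3; velocities now: v0=-3 v1=2 v2=-4 v3=-1
Collision at t=5/3: particles 1 and 2 swap velocities; positions: p0=2 p1=37/3 p2=37/3 p3=40/3; velocities now: v0=-3 v1=-4 v2=2 v3=-1
Collision at t=2: particles 2 and 3 swap velocities; positions: p0=1 p1=11 p2=13 p3=13; velocities now: v0=-3 v1=-4 v2=-1 v3=2
Collision at t=12: particles 0 and 1 swap velocities; positions: p0=-29 p1=-29 p2=3 p3=33; velocities now: v0=-4 v1=-3 v2=-1 v3=2

Answer: 2,3 1,2 2,3 0,1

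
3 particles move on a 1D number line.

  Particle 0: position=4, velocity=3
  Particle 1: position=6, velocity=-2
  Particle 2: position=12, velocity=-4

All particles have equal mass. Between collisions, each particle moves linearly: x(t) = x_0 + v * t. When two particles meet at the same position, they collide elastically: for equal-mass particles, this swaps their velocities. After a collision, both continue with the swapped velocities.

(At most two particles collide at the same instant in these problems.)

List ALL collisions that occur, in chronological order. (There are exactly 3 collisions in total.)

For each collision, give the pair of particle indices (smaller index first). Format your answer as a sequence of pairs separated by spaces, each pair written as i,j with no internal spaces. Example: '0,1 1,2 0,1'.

Collision at t=2/5: particles 0 and 1 swap velocities; positions: p0=26/5 p1=26/5 p2=52/5; velocities now: v0=-2 v1=3 v2=-4
Collision at t=8/7: particles 1 and 2 swap velocities; positions: p0=26/7 p1=52/7 p2=52/7; velocities now: v0=-2 v1=-4 v2=3
Collision at t=3: particles 0 and 1 swap velocities; positions: p0=0 p1=0 p2=13; velocities now: v0=-4 v1=-2 v2=3

Answer: 0,1 1,2 0,1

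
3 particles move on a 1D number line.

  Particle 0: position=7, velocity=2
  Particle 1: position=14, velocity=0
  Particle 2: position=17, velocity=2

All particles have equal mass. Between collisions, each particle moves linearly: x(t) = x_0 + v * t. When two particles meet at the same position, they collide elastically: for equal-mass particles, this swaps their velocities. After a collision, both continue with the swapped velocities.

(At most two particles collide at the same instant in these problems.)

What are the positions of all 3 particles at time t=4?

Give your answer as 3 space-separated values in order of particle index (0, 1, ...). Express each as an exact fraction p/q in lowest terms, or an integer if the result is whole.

Collision at t=7/2: particles 0 and 1 swap velocities; positions: p0=14 p1=14 p2=24; velocities now: v0=0 v1=2 v2=2
Advance to t=4 (no further collisions before then); velocities: v0=0 v1=2 v2=2; positions = 14 15 25

Answer: 14 15 25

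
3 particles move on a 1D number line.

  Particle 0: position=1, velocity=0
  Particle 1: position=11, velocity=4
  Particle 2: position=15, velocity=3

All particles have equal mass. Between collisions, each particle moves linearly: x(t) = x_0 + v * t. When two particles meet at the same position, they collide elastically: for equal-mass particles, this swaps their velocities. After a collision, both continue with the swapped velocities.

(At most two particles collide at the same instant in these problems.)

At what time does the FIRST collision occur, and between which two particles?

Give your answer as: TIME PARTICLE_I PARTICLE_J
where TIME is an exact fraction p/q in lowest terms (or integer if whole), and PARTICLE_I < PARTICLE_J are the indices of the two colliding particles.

Answer: 4 1 2

Derivation:
Pair (0,1): pos 1,11 vel 0,4 -> not approaching (rel speed -4 <= 0)
Pair (1,2): pos 11,15 vel 4,3 -> gap=4, closing at 1/unit, collide at t=4
Earliest collision: t=4 between 1 and 2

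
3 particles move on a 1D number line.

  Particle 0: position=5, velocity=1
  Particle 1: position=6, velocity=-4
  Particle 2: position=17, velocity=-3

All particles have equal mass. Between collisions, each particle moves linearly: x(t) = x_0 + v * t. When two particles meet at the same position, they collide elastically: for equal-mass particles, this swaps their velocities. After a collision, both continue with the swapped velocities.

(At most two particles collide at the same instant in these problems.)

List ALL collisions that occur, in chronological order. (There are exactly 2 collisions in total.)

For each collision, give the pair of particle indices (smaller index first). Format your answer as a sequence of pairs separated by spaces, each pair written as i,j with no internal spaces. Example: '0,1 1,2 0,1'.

Answer: 0,1 1,2

Derivation:
Collision at t=1/5: particles 0 and 1 swap velocities; positions: p0=26/5 p1=26/5 p2=82/5; velocities now: v0=-4 v1=1 v2=-3
Collision at t=3: particles 1 and 2 swap velocities; positions: p0=-6 p1=8 p2=8; velocities now: v0=-4 v1=-3 v2=1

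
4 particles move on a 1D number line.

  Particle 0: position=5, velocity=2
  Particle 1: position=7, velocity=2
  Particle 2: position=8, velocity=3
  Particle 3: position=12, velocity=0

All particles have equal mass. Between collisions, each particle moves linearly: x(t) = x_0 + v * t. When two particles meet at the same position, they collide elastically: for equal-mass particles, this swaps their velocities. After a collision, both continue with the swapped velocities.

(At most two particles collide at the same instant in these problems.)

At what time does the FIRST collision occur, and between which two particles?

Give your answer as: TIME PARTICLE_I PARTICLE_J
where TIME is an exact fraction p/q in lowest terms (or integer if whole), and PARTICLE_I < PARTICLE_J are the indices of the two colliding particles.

Answer: 4/3 2 3

Derivation:
Pair (0,1): pos 5,7 vel 2,2 -> not approaching (rel speed 0 <= 0)
Pair (1,2): pos 7,8 vel 2,3 -> not approaching (rel speed -1 <= 0)
Pair (2,3): pos 8,12 vel 3,0 -> gap=4, closing at 3/unit, collide at t=4/3
Earliest collision: t=4/3 between 2 and 3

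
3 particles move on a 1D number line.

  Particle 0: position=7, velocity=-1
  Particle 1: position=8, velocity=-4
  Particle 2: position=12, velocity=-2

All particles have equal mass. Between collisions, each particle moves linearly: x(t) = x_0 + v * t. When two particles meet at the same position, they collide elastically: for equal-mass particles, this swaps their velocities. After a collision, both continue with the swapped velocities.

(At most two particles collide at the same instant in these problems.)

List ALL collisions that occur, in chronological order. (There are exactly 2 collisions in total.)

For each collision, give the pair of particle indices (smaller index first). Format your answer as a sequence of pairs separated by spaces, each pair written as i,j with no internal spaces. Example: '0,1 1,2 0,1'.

Answer: 0,1 1,2

Derivation:
Collision at t=1/3: particles 0 and 1 swap velocities; positions: p0=20/3 p1=20/3 p2=34/3; velocities now: v0=-4 v1=-1 v2=-2
Collision at t=5: particles 1 and 2 swap velocities; positions: p0=-12 p1=2 p2=2; velocities now: v0=-4 v1=-2 v2=-1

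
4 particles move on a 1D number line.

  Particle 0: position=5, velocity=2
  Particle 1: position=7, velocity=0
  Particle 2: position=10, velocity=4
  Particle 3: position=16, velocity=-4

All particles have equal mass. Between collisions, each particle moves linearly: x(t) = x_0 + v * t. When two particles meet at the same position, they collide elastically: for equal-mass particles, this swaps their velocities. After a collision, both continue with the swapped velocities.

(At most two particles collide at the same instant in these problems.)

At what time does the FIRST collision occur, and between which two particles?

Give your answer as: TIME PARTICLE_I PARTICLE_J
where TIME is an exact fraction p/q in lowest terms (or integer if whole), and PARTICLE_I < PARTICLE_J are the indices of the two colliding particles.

Pair (0,1): pos 5,7 vel 2,0 -> gap=2, closing at 2/unit, collide at t=1
Pair (1,2): pos 7,10 vel 0,4 -> not approaching (rel speed -4 <= 0)
Pair (2,3): pos 10,16 vel 4,-4 -> gap=6, closing at 8/unit, collide at t=3/4
Earliest collision: t=3/4 between 2 and 3

Answer: 3/4 2 3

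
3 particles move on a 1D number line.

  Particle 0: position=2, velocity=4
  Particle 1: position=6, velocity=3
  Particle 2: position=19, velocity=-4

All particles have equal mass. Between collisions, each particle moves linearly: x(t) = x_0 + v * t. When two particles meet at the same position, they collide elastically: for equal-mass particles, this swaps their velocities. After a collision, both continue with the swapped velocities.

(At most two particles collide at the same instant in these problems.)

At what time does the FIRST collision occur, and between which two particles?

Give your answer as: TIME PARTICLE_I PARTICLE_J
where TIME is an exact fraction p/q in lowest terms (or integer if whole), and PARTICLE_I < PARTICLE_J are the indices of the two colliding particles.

Answer: 13/7 1 2

Derivation:
Pair (0,1): pos 2,6 vel 4,3 -> gap=4, closing at 1/unit, collide at t=4
Pair (1,2): pos 6,19 vel 3,-4 -> gap=13, closing at 7/unit, collide at t=13/7
Earliest collision: t=13/7 between 1 and 2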